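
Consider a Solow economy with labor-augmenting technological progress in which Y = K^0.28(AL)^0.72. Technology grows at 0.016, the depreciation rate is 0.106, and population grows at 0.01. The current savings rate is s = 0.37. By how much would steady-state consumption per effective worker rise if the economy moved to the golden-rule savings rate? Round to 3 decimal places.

Break-even investment rate: n + g + δ = 0.01 + 0.016 + 0.106 = 0.132.
Current steady state (s = 0.37): k* = (0.37/0.132)^(1/0.72) ≈ 4.1851, y* = 4.1851^0.28 ≈ 1.4931, c* = (1−0.37)·1.4931 ≈ 0.9406.
Maximizing c = f(k) − (n+g+δ)·k gives f'(k) = n+g+δ, i.e. 0.28·k^(0.28−1) = 0.132, so k_gold = (0.28/0.132)^(1/0.72) ≈ 2.8418.
y_gold = 2.8418^0.28 ≈ 1.3397, c_gold = y_gold − 0.132·k_gold ≈ 0.9646.
Gain: Δc = 0.9646 − 0.9406 ≈ 0.0239.

Δc ≈ 0.024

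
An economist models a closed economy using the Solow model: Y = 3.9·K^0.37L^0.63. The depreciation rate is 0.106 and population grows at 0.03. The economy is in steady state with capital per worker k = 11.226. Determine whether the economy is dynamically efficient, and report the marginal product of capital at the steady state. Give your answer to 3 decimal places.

dynamically efficient; MPK ≈ 0.315

Break-even investment rate: n + δ = 0.03 + 0.106 = 0.136.
MPK = 0.37·3.9·k^(0.37−1) = 0.37·3.9·11.226^(-0.63) ≈ 0.3145.
MPK > 0.136, so the economy is dynamically efficient (under-saving).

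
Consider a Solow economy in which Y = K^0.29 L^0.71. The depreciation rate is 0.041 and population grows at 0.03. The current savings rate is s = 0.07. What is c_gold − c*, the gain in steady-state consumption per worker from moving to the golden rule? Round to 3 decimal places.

The effective depreciation rate is n + δ = 0.03 + 0.041 = 0.071.
Current steady state (s = 0.07): k* = (0.07/0.071)^(1/0.71) ≈ 0.9802, y* = 0.9802^0.29 ≈ 0.9942, c* = (1−0.07)·0.9942 ≈ 0.9246.
Golden rule sets MPK = n+δ: 0.29·k^(0.29−1) = 0.071, so k_gold = (0.29/0.071)^(1/0.71) ≈ 7.2570.
y_gold = 7.2570^0.29 ≈ 1.7767, c_gold = y_gold − 0.071·k_gold ≈ 1.2615.
Gain: Δc = 1.2615 − 0.9246 ≈ 0.3368.

Δc ≈ 0.337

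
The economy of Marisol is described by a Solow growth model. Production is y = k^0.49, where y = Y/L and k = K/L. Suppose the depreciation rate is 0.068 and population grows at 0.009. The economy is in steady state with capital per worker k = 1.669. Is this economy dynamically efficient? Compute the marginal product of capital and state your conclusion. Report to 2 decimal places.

Break-even investment rate: n + δ = 0.009 + 0.068 = 0.077.
MPK = 0.49·k^(0.49−1) = 0.49·1.669^(-0.51) ≈ 0.3773.
MPK > 0.077, so the economy is dynamically efficient (under-saving).

dynamically efficient; MPK ≈ 0.38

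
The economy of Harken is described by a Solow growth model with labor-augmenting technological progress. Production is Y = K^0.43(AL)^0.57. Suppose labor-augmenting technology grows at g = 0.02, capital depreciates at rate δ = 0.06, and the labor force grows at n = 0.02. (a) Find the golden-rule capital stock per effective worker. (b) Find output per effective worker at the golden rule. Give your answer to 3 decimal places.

n + g + δ = 0.02 + 0.02 + 0.06 = 0.1.
Golden rule sets MPK = n+g+δ: 0.43·k^(0.43−1) = 0.1, so k_gold = (0.43/0.1)^(1/0.57) ≈ 12.9225.
y_gold = 12.9225^0.43 ≈ 3.0052.

(a) k_gold ≈ 12.923; (b) y_gold ≈ 3.005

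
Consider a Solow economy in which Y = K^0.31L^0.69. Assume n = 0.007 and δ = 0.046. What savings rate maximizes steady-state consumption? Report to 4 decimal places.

Break-even investment rate: n + δ = 0.007 + 0.046 = 0.053.
At the golden rule MPK = n+δ, and in any Cobb-Douglas steady state s = (n+δ)·k/y = MPK·k/y = capital's share 0.31.

s_gold = 0.3100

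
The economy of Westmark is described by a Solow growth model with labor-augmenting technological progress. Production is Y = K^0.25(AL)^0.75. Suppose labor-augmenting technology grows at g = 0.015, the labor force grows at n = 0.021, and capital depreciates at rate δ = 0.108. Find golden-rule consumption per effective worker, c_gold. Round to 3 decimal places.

c_gold ≈ 0.901

Capital per effective worker breaks even when investment replaces (n + g + δ)·k; here n + g + δ = 0.144.
Maximizing c = f(k) − (n+g+δ)·k gives f'(k) = n+g+δ, i.e. 0.25·k^(0.25−1) = 0.144, so k_gold = (0.25/0.144)^(1/0.75) ≈ 2.0866.
y_gold = 2.0866^0.25 ≈ 1.2019.
c_gold = y_gold − (n+g+δ)·k_gold = 1.2019 − 0.144·2.0866 ≈ 0.9014.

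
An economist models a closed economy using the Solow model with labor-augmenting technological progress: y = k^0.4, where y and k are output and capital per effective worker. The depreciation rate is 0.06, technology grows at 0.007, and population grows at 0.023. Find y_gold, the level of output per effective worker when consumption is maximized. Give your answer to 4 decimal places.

Break-even investment rate: n + g + δ = 0.023 + 0.007 + 0.06 = 0.09.
At the golden rule the marginal product of capital equals n+g+δ: 0.4·k^(0.4−1) = 0.09. Solving, k_gold = (0.4/0.09)^(1/0.6) ≈ 12.0142.
Output: y_gold = k_gold^0.4 = 12.0142^0.4 ≈ 2.7032.

y_gold ≈ 2.7032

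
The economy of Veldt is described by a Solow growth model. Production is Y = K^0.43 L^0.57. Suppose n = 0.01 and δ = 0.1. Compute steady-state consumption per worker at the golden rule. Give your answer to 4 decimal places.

c_gold ≈ 1.5941

The effective depreciation rate is n + δ = 0.01 + 0.1 = 0.11.
Golden rule sets MPK = n+δ: 0.43·k^(0.43−1) = 0.11, so k_gold = (0.43/0.11)^(1/0.57) ≈ 10.9328.
y_gold = 10.9328^0.43 ≈ 2.7968.
c_gold = y_gold − (n+δ)·k_gold = 2.7968 − 0.11·10.9328 ≈ 1.5941.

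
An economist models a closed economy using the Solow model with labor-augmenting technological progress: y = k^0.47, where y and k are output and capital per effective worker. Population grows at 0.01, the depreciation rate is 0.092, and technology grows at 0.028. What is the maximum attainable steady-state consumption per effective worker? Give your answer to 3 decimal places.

c_gold ≈ 1.657

Capital per effective worker breaks even when investment replaces (n + g + δ)·k; here n + g + δ = 0.13.
At the golden rule the marginal product of capital equals n+g+δ: 0.47·k^(0.47−1) = 0.13. Solving, k_gold = (0.47/0.13)^(1/0.53) ≈ 11.3011.
y_gold = 11.3011^0.47 ≈ 3.1258.
c_gold = y_gold − (n+g+δ)·k_gold = 3.1258 − 0.13·11.3011 ≈ 1.6567.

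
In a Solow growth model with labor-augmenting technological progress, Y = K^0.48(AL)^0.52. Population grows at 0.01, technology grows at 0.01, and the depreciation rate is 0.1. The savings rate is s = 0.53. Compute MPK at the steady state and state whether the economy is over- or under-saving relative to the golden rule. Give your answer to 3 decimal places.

The effective depreciation rate is n + g + δ = 0.01 + 0.01 + 0.1 = 0.12.
Steady-state k*: s·k^0.48 = 0.12·k gives k* = (0.53/0.12)^(1/0.52) ≈ 17.4007.
MPK = 0.48·17.4007^(-0.52) ≈ 0.1087.
MPK < n+g+δ = 0.12, so the economy is dynamically inefficient (over-saving).

over-saving; MPK ≈ 0.109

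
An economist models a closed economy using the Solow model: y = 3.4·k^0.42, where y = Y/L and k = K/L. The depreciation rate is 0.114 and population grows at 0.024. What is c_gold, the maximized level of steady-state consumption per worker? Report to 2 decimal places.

c_gold ≈ 10.71

Capital per worker breaks even when investment replaces (n + δ)·k; here n + δ = 0.138.
Maximizing c = f(k) − (n+δ)·k gives f'(k) = n+δ, i.e. 0.42·3.4·k^(0.42−1) = 0.138, so k_gold = (0.42·3.4/0.138)^(1/0.58) ≈ 56.2005.
y_gold = 3.4·56.2005^0.42 ≈ 18.4659.
c_gold = y_gold − (n+δ)·k_gold = 18.4659 − 0.138·56.2005 ≈ 10.7102.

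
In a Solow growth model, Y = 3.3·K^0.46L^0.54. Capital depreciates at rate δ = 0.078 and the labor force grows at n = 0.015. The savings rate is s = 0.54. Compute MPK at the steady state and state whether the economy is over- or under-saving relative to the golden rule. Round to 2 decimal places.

The effective depreciation rate is n + δ = 0.015 + 0.078 = 0.093.
Steady-state k*: s·A·k^0.46 = 0.093·k gives k* = (0.54·3.3/0.093)^(1/0.54) ≈ 237.0613.
MPK = 0.46·3.3·237.0613^(-0.54) ≈ 0.0792.
MPK < n+δ = 0.093, so the economy is dynamically inefficient (over-saving).

over-saving; MPK ≈ 0.08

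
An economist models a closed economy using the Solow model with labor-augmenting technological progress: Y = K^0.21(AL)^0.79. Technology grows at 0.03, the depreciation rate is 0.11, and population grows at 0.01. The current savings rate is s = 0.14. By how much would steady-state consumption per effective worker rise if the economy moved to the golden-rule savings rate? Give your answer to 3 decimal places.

Δc ≈ 0.020

The effective depreciation rate is n + g + δ = 0.01 + 0.03 + 0.11 = 0.15.
Current steady state (s = 0.14): k* = (0.14/0.15)^(1/0.79) ≈ 0.9164, y* = 0.9164^0.21 ≈ 0.9818, c* = (1−0.14)·0.9818 ≈ 0.8444.
Maximizing c = f(k) − (n+g+δ)·k gives f'(k) = n+g+δ, i.e. 0.21·k^(0.21−1) = 0.15, so k_gold = (0.21/0.15)^(1/0.79) ≈ 1.5310.
y_gold = 1.5310^0.21 ≈ 1.0936, c_gold = y_gold − 0.15·k_gold ≈ 0.8639.
Gain: Δc = 0.8639 − 0.8444 ≈ 0.0195.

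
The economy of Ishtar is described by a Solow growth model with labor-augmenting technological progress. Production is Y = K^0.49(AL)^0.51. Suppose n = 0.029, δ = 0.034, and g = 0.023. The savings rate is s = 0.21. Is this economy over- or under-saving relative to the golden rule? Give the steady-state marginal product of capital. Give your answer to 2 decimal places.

under-saving; MPK ≈ 0.20

The effective depreciation rate is n + g + δ = 0.029 + 0.023 + 0.034 = 0.086.
Steady-state k*: s·k^0.49 = 0.086·k gives k* = (0.21/0.086)^(1/0.51) ≈ 5.7575.
MPK = 0.49·5.7575^(-0.51) ≈ 0.2007.
MPK > n+g+δ = 0.086, so the economy is dynamically efficient (under-saving).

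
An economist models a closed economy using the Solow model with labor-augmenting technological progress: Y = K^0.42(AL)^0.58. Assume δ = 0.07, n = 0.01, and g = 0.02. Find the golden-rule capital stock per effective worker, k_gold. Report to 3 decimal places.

The effective depreciation rate is n + g + δ = 0.01 + 0.02 + 0.07 = 0.1.
Golden rule sets MPK = n+g+δ: 0.42·k^(0.42−1) = 0.1, so k_gold = (0.42/0.1)^(1/0.58) ≈ 11.8732.

k_gold ≈ 11.873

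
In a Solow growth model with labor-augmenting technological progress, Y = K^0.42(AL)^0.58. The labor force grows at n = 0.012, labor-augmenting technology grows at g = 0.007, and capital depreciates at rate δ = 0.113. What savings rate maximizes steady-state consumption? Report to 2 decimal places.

Break-even investment rate: n + g + δ = 0.012 + 0.007 + 0.113 = 0.132.
At the golden rule MPK = n+g+δ, and in any Cobb-Douglas steady state s = (n+g+δ)·k/y = MPK·k/y = capital's share 0.42.

s_gold = 0.42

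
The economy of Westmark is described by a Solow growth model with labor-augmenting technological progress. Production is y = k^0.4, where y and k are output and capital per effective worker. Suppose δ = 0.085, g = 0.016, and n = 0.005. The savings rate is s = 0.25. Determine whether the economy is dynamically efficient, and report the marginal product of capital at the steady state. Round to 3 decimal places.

The effective depreciation rate is n + g + δ = 0.005 + 0.016 + 0.085 = 0.106.
Steady-state k*: s·k^0.4 = 0.106·k gives k* = (0.25/0.106)^(1/0.6) ≈ 4.1789.
MPK = 0.4·4.1789^(-0.6) ≈ 0.1696.
MPK > n+g+δ = 0.106, so the economy is dynamically efficient (under-saving).

dynamically efficient; MPK ≈ 0.170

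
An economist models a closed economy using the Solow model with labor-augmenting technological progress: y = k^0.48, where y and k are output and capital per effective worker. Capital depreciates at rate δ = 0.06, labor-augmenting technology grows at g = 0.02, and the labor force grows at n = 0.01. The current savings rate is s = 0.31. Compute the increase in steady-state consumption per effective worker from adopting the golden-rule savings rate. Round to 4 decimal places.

The effective depreciation rate is n + g + δ = 0.01 + 0.02 + 0.06 = 0.09.
Current steady state (s = 0.31): k* = (0.31/0.09)^(1/0.52) ≈ 10.7875, y* = 10.7875^0.48 ≈ 3.1319, c* = (1−0.31)·3.1319 ≈ 2.1610.
Maximizing c = f(k) − (n+g+δ)·k gives f'(k) = n+g+δ, i.e. 0.48·k^(0.48−1) = 0.09, so k_gold = (0.48/0.09)^(1/0.52) ≈ 25.0077.
y_gold = 25.0077^0.48 ≈ 4.6890, c_gold = y_gold − 0.09·k_gold ≈ 2.4383.
Gain: Δc = 2.4383 − 2.1610 ≈ 0.2773.

Δc ≈ 0.2773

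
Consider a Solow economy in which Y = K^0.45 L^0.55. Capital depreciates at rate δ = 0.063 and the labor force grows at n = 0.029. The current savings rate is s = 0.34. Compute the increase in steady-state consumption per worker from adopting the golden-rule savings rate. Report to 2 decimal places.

The effective depreciation rate is n + δ = 0.029 + 0.063 = 0.092.
Current steady state (s = 0.34): k* = (0.34/0.092)^(1/0.55) ≈ 10.7688, y* = 10.7688^0.45 ≈ 2.9139, c* = (1−0.34)·2.9139 ≈ 1.9232.
At the golden rule the marginal product of capital equals n+δ: 0.45·k^(0.45−1) = 0.092. Solving, k_gold = (0.45/0.092)^(1/0.55) ≈ 17.9267.
y_gold = 17.9267^0.45 ≈ 3.6650, c_gold = y_gold − 0.092·k_gold ≈ 2.0158.
Gain: Δc = 2.0158 − 1.9232 ≈ 0.0926.

Δc ≈ 0.09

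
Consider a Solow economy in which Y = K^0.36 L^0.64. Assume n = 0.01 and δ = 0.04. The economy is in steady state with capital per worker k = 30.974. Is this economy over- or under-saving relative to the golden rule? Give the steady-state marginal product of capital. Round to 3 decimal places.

Capital per worker breaks even when investment replaces (n + δ)·k; here n + δ = 0.05.
MPK = 0.36·k^(0.36−1) = 0.36·30.974^(-0.64) ≈ 0.0400.
MPK < 0.05, so the economy is dynamically inefficient (over-saving).

over-saving; MPK ≈ 0.040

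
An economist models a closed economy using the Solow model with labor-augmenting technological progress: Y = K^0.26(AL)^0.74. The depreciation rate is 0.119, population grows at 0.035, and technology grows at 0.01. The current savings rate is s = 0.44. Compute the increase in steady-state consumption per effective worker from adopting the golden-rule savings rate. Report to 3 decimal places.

Capital per effective worker breaks even when investment replaces (n + g + δ)·k; here n + g + δ = 0.164.
Current steady state (s = 0.44): k* = (0.44/0.164)^(1/0.74) ≈ 3.7949, y* = 3.7949^0.26 ≈ 1.4145, c* = (1−0.44)·1.4145 ≈ 0.7921.
Setting f'(k) = n+g+δ gives 0.26·k^(0.26−1) = 0.164, hence k_gold = (0.26/0.164)^(1/0.74) ≈ 1.8640.
y_gold = 1.8640^0.26 ≈ 1.1758, c_gold = y_gold − 0.164·k_gold ≈ 0.8701.
Gain: Δc = 0.8701 − 0.7921 ≈ 0.0780.

Δc ≈ 0.078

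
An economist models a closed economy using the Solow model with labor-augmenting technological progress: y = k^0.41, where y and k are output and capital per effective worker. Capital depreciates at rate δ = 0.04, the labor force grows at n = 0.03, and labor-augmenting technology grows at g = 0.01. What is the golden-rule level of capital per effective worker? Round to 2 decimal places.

k_gold ≈ 15.95

Capital per effective worker breaks even when investment replaces (n + g + δ)·k; here n + g + δ = 0.08.
At the golden rule the marginal product of capital equals n+g+δ: 0.41·k^(0.41−1) = 0.08. Solving, k_gold = (0.41/0.08)^(1/0.59) ≈ 15.9541.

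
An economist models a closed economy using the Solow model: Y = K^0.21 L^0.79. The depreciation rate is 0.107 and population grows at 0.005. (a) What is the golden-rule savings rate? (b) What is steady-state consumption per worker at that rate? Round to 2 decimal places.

Capital per worker breaks even when investment replaces (n + δ)·k; here n + δ = 0.112.
For Cobb-Douglas, s_gold equals capital's share: s_gold = 0.21.
At the golden rule the marginal product of capital equals n+δ: 0.21·k^(0.21−1) = 0.112. Solving, k_gold = (0.21/0.112)^(1/0.79) ≈ 2.2160.
y_gold = 2.2160^0.21 ≈ 1.1819; c_gold = (1−0.21)·y_gold ≈ 0.9337.

(a) s_gold = 0.21; (b) c_gold ≈ 0.93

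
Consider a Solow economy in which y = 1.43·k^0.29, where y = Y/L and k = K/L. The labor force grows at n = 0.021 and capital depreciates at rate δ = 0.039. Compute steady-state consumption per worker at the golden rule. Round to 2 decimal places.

c_gold ≈ 2.24

n + δ = 0.021 + 0.039 = 0.06.
At the golden rule the marginal product of capital equals n+δ: 0.29·1.43·k^(0.29−1) = 0.06. Solving, k_gold = (0.29·1.43/0.06)^(1/0.71) ≈ 15.2234.
y_gold = 1.43·15.2234^0.29 ≈ 3.1497.
c_gold = y_gold − (n+δ)·k_gold = 3.1497 − 0.06·15.2234 ≈ 2.2363.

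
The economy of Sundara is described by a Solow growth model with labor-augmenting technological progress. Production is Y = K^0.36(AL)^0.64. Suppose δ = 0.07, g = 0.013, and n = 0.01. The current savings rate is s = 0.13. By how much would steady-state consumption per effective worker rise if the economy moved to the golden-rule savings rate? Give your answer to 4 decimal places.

Δc ≈ 0.3200

Break-even investment rate: n + g + δ = 0.01 + 0.013 + 0.07 = 0.093.
Current steady state (s = 0.13): k* = (0.13/0.093)^(1/0.64) ≈ 1.6876, y* = 1.6876^0.36 ≈ 1.2073, c* = (1−0.13)·1.2073 ≈ 1.0504.
Maximizing c = f(k) − (n+g+δ)·k gives f'(k) = n+g+δ, i.e. 0.36·k^(0.36−1) = 0.093, so k_gold = (0.36/0.093)^(1/0.64) ≈ 8.2883.
y_gold = 8.2883^0.36 ≈ 2.1412, c_gold = y_gold − 0.093·k_gold ≈ 1.3703.
Gain: Δc = 1.3703 − 1.0504 ≈ 0.3200.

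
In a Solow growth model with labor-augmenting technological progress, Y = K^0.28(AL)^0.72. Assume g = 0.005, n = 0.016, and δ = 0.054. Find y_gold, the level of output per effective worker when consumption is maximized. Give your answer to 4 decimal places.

Break-even investment rate: n + g + δ = 0.016 + 0.005 + 0.054 = 0.075.
Setting f'(k) = n+g+δ gives 0.28·k^(0.28−1) = 0.075, hence k_gold = (0.28/0.075)^(1/0.72) ≈ 6.2313.
Output: y_gold = k_gold^0.28 = 6.2313^0.28 ≈ 1.6691.

y_gold ≈ 1.6691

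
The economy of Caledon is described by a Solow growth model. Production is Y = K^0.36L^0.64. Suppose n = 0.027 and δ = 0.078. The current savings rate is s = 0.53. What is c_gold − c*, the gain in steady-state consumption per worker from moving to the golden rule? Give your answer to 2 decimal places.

The effective depreciation rate is n + δ = 0.027 + 0.078 = 0.105.
Current steady state (s = 0.53): k* = (0.53/0.105)^(1/0.64) ≈ 12.5479, y* = 12.5479^0.36 ≈ 2.4859, c* = (1−0.53)·2.4859 ≈ 1.1684.
Maximizing c = f(k) − (n+δ)·k gives f'(k) = n+δ, i.e. 0.36·k^(0.36−1) = 0.105, so k_gold = (0.36/0.105)^(1/0.64) ≈ 6.8567.
y_gold = 6.8567^0.36 ≈ 1.9999, c_gold = y_gold − 0.105·k_gold ≈ 1.2799.
Gain: Δc = 1.2799 − 1.1684 ≈ 0.1115.

Δc ≈ 0.11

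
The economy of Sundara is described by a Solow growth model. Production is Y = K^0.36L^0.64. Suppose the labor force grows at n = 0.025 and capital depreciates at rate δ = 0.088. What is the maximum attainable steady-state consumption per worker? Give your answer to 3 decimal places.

c_gold ≈ 1.228

The effective depreciation rate is n + δ = 0.025 + 0.088 = 0.113.
Maximizing c = f(k) − (n+δ)·k gives f'(k) = n+δ, i.e. 0.36·k^(0.36−1) = 0.113, so k_gold = (0.36/0.113)^(1/0.64) ≈ 6.1135.
y_gold = 6.1135^0.36 ≈ 1.9189.
c_gold = y_gold − (n+δ)·k_gold = 1.9189 − 0.113·6.1135 ≈ 1.2281.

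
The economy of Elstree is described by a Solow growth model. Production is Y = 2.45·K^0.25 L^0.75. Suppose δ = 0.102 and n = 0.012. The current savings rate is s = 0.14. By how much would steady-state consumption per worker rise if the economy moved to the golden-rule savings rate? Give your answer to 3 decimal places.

Δc ≈ 0.177

n + δ = 0.012 + 0.102 = 0.114.
Current steady state (s = 0.14): k* = (0.14·2.45/0.114)^(1/0.75) ≈ 4.3436, y* = 2.45·4.3436^0.25 ≈ 3.5370, c* = (1−0.14)·3.5370 ≈ 3.0418.
Setting f'(k) = n+δ gives 0.25·2.45·k^(0.25−1) = 0.114, hence k_gold = (0.25·2.45/0.114)^(1/0.75) ≈ 9.4103.
y_gold = 2.45·9.4103^0.25 ≈ 4.2911, c_gold = y_gold − 0.114·k_gold ≈ 3.2183.
Gain: Δc = 3.2183 − 3.0418 ≈ 0.1765.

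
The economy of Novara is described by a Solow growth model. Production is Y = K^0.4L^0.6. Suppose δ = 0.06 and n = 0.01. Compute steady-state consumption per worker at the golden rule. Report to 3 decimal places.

c_gold ≈ 1.918

Capital per worker breaks even when investment replaces (n + δ)·k; here n + δ = 0.07.
At the golden rule the marginal product of capital equals n+δ: 0.4·k^(0.4−1) = 0.07. Solving, k_gold = (0.4/0.07)^(1/0.6) ≈ 18.2643.
y_gold = 18.2643^0.4 ≈ 3.1963.
c_gold = y_gold − (n+δ)·k_gold = 3.1963 − 0.07·18.2643 ≈ 1.9178.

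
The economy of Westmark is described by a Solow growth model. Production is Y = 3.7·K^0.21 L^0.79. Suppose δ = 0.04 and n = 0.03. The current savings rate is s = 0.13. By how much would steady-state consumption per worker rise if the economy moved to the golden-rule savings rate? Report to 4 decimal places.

Δc ≈ 0.1693

The effective depreciation rate is n + δ = 0.03 + 0.04 = 0.07.
Current steady state (s = 0.13): k* = (0.13·3.7/0.07)^(1/0.79) ≈ 11.4697, y* = 3.7·11.4697^0.21 ≈ 6.1760, c* = (1−0.13)·6.1760 ≈ 5.3731.
At the golden rule the marginal product of capital equals n+δ: 0.21·3.7·k^(0.21−1) = 0.07. Solving, k_gold = (0.21·3.7/0.07)^(1/0.79) ≈ 21.0472.
y_gold = 3.7·21.0472^0.21 ≈ 7.0157, c_gold = y_gold − 0.07·k_gold ≈ 5.5424.
Gain: Δc = 5.5424 − 5.3731 ≈ 0.1693.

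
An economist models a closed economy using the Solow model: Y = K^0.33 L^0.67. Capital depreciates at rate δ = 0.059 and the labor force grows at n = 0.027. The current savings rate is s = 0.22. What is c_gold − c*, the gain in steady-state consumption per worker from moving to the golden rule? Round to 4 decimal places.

Δc ≈ 0.0605

n + δ = 0.027 + 0.059 = 0.086.
Current steady state (s = 0.22): k* = (0.22/0.086)^(1/0.67) ≈ 4.0630, y* = 4.0630^0.33 ≈ 1.5882, c* = (1−0.22)·1.5882 ≈ 1.2388.
Maximizing c = f(k) − (n+δ)·k gives f'(k) = n+δ, i.e. 0.33·k^(0.33−1) = 0.086, so k_gold = (0.33/0.086)^(1/0.67) ≈ 7.4416.
y_gold = 7.4416^0.33 ≈ 1.9393, c_gold = y_gold − 0.086·k_gold ≈ 1.2993.
Gain: Δc = 1.2993 − 1.2388 ≈ 0.0605.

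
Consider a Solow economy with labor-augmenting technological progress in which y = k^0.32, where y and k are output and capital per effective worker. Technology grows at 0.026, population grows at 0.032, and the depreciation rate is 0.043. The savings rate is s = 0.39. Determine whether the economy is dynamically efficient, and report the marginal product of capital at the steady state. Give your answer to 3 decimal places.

Break-even investment rate: n + g + δ = 0.032 + 0.026 + 0.043 = 0.101.
Steady-state k*: s·k^0.32 = 0.101·k gives k* = (0.39/0.101)^(1/0.68) ≈ 7.2922.
MPK = 0.32·7.2922^(-0.68) ≈ 0.0829.
MPK < n+g+δ = 0.101, so the economy is dynamically inefficient (over-saving).

dynamically inefficient; MPK ≈ 0.083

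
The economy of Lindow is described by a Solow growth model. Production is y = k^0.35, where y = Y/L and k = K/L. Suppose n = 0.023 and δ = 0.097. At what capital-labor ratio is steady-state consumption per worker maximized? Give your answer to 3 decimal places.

n + δ = 0.023 + 0.097 = 0.12.
Setting f'(k) = n+δ gives 0.35·k^(0.35−1) = 0.12, hence k_gold = (0.35/0.12)^(1/0.65) ≈ 5.1905.

k_gold ≈ 5.191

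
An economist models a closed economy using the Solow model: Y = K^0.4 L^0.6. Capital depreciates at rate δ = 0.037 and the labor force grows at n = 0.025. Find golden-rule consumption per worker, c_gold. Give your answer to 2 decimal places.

c_gold ≈ 2.08

n + δ = 0.025 + 0.037 = 0.062.
At the golden rule the marginal product of capital equals n+δ: 0.4·k^(0.4−1) = 0.062. Solving, k_gold = (0.4/0.062)^(1/0.6) ≈ 22.3587.
y_gold = 22.3587^0.4 ≈ 3.4656.
c_gold = y_gold − (n+δ)·k_gold = 3.4656 − 0.062·22.3587 ≈ 2.0794.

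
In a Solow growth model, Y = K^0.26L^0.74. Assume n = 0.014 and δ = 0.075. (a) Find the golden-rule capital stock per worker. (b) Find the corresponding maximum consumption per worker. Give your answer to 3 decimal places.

Break-even investment rate: n + δ = 0.014 + 0.075 = 0.089.
Setting f'(k) = n+δ gives 0.26·k^(0.26−1) = 0.089, hence k_gold = (0.26/0.089)^(1/0.74) ≈ 4.2576.
y_gold = 4.2576^0.26 ≈ 1.4574; c_gold = y_gold − 0.089·k_gold ≈ 1.0785.

(a) k_gold ≈ 4.258; (b) c_gold ≈ 1.078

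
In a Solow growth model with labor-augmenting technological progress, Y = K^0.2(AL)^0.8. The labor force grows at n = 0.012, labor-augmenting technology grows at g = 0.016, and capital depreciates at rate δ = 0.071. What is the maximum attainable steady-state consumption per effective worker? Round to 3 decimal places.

c_gold ≈ 0.954

n + g + δ = 0.012 + 0.016 + 0.071 = 0.099.
Maximizing c = f(k) − (n+g+δ)·k gives f'(k) = n+g+δ, i.e. 0.2·k^(0.2−1) = 0.099, so k_gold = (0.2/0.099)^(1/0.8) ≈ 2.4085.
y_gold = 2.4085^0.2 ≈ 1.1922.
c_gold = y_gold − (n+g+δ)·k_gold = 1.1922 − 0.099·2.4085 ≈ 0.9538.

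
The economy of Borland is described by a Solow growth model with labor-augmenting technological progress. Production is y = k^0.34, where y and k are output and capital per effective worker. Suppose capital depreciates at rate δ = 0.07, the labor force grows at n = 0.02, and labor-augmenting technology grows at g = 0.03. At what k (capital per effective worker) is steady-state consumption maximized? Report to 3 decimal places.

k_gold ≈ 4.845

n + g + δ = 0.02 + 0.03 + 0.07 = 0.12.
At the golden rule the marginal product of capital equals n+g+δ: 0.34·k^(0.34−1) = 0.12. Solving, k_gold = (0.34/0.12)^(1/0.66) ≈ 4.8451.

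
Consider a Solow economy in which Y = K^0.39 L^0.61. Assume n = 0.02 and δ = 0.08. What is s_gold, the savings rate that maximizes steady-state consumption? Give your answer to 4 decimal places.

The effective depreciation rate is n + δ = 0.02 + 0.08 = 0.1.
At the golden rule MPK = n+δ, and in any Cobb-Douglas steady state s = (n+δ)·k/y = MPK·k/y = capital's share 0.39.

s_gold = 0.3900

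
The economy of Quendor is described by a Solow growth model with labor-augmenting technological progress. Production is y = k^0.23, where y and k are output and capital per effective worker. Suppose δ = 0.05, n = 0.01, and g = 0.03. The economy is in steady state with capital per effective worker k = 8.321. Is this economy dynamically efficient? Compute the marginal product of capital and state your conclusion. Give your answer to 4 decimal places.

Capital per effective worker breaks even when investment replaces (n + g + δ)·k; here n + g + δ = 0.09.
MPK = 0.23·k^(0.23−1) = 0.23·8.321^(-0.77) ≈ 0.0450.
MPK < 0.09, so the economy is dynamically inefficient (over-saving).

dynamically inefficient; MPK ≈ 0.0450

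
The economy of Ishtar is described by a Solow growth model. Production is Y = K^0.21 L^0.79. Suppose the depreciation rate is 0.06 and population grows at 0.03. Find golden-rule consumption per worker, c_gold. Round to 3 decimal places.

Capital per worker breaks even when investment replaces (n + δ)·k; here n + δ = 0.09.
Setting f'(k) = n+δ gives 0.21·k^(0.21−1) = 0.09, hence k_gold = (0.21/0.09)^(1/0.79) ≈ 2.9228.
y_gold = 2.9228^0.21 ≈ 1.2526.
c_gold = y_gold − (n+δ)·k_gold = 1.2526 − 0.09·2.9228 ≈ 0.9896.

c_gold ≈ 0.990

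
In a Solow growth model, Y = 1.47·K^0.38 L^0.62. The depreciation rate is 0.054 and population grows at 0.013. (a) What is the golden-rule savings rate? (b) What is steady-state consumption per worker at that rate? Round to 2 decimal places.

(a) s_gold = 0.38; (b) c_gold ≈ 3.34

Capital per worker breaks even when investment replaces (n + δ)·k; here n + δ = 0.067.
For Cobb-Douglas, s_gold equals capital's share: s_gold = 0.38.
At the golden rule the marginal product of capital equals n+δ: 0.38·1.47·k^(0.38−1) = 0.067. Solving, k_gold = (0.38·1.47/0.067)^(1/0.62) ≈ 30.5862.
y_gold = 1.47·30.5862^0.38 ≈ 5.3928; c_gold = (1−0.38)·y_gold ≈ 3.3436.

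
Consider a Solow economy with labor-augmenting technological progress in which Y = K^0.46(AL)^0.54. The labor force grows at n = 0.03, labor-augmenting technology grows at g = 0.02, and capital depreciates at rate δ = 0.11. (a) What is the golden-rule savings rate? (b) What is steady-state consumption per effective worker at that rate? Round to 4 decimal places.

n + g + δ = 0.03 + 0.02 + 0.11 = 0.16.
For Cobb-Douglas, s_gold equals capital's share: s_gold = 0.46.
Setting f'(k) = n+g+δ gives 0.46·k^(0.46−1) = 0.16, hence k_gold = (0.46/0.16)^(1/0.54) ≈ 7.0685.
y_gold = 7.0685^0.46 ≈ 2.4586; c_gold = (1−0.46)·y_gold ≈ 1.3277.

(a) s_gold = 0.4600; (b) c_gold ≈ 1.3277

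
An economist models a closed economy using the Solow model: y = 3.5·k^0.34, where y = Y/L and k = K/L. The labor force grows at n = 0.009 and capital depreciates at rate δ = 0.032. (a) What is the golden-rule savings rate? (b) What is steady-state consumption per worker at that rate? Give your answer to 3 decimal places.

The effective depreciation rate is n + δ = 0.009 + 0.032 = 0.041.
For Cobb-Douglas, s_gold equals capital's share: s_gold = 0.34.
At the golden rule the marginal product of capital equals n+δ: 0.34·3.5·k^(0.34−1) = 0.041. Solving, k_gold = (0.34·3.5/0.041)^(1/0.66) ≈ 164.5537.
y_gold = 3.5·164.5537^0.34 ≈ 19.8432; c_gold = (1−0.34)·y_gold ≈ 13.0965.

(a) s_gold = 0.340; (b) c_gold ≈ 13.097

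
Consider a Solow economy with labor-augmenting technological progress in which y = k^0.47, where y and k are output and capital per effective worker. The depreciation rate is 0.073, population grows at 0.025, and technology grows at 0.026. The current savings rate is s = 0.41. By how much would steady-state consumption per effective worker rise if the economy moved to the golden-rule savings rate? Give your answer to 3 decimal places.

Capital per effective worker breaks even when investment replaces (n + g + δ)·k; here n + g + δ = 0.124.
Current steady state (s = 0.41): k* = (0.41/0.124)^(1/0.53) ≈ 9.5484, y* = 9.5484^0.47 ≈ 2.8878, c* = (1−0.41)·2.8878 ≈ 1.7038.
Maximizing c = f(k) − (n+g+δ)·k gives f'(k) = n+g+δ, i.e. 0.47·k^(0.47−1) = 0.124, so k_gold = (0.47/0.124)^(1/0.53) ≈ 12.3550.
y_gold = 12.3550^0.47 ≈ 3.2596, c_gold = y_gold − 0.124·k_gold ≈ 1.7276.
Gain: Δc = 1.7276 − 1.7038 ≈ 0.0238.

Δc ≈ 0.024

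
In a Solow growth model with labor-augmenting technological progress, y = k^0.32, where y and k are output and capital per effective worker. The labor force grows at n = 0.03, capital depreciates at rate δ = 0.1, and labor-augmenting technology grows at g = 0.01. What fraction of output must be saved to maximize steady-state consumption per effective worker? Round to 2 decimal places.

s_gold = 0.32

n + g + δ = 0.03 + 0.01 + 0.1 = 0.14.
At the golden rule MPK = n+g+δ, and in any Cobb-Douglas steady state s = (n+g+δ)·k/y = MPK·k/y = capital's share 0.32.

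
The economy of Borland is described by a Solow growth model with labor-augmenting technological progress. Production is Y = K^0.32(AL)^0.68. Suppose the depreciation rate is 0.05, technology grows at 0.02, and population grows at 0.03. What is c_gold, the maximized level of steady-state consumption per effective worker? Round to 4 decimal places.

n + g + δ = 0.03 + 0.02 + 0.05 = 0.1.
At the golden rule the marginal product of capital equals n+g+δ: 0.32·k^(0.32−1) = 0.1. Solving, k_gold = (0.32/0.1)^(1/0.68) ≈ 5.5318.
y_gold = 5.5318^0.32 ≈ 1.7287.
c_gold = y_gold − (n+g+δ)·k_gold = 1.7287 − 0.1·5.5318 ≈ 1.1755.

c_gold ≈ 1.1755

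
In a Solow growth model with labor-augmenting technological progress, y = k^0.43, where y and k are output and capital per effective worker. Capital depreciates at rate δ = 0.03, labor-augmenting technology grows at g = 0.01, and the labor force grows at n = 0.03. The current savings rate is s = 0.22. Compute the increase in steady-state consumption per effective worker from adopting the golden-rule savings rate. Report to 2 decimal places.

The effective depreciation rate is n + g + δ = 0.03 + 0.01 + 0.03 = 0.07.
Current steady state (s = 0.22): k* = (0.22/0.07)^(1/0.57) ≈ 7.4559, y* = 7.4559^0.43 ≈ 2.3723, c* = (1−0.22)·2.3723 ≈ 1.8504.
Setting f'(k) = n+g+δ gives 0.43·k^(0.43−1) = 0.07, hence k_gold = (0.43/0.07)^(1/0.57) ≈ 24.1605.
y_gold = 24.1605^0.43 ≈ 3.9331, c_gold = y_gold − 0.07·k_gold ≈ 2.2419.
Gain: Δc = 2.2419 − 1.8504 ≈ 0.3915.

Δc ≈ 0.39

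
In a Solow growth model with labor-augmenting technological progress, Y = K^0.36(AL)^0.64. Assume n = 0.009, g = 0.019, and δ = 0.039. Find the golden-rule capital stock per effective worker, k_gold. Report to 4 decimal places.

k_gold ≈ 13.8351

The effective depreciation rate is n + g + δ = 0.009 + 0.019 + 0.039 = 0.067.
Setting f'(k) = n+g+δ gives 0.36·k^(0.36−1) = 0.067, hence k_gold = (0.36/0.067)^(1/0.64) ≈ 13.8351.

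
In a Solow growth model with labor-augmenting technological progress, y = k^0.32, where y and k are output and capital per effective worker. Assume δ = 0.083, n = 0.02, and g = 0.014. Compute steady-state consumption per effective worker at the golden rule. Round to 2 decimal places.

n + g + δ = 0.02 + 0.014 + 0.083 = 0.117.
Setting f'(k) = n+g+δ gives 0.32·k^(0.32−1) = 0.117, hence k_gold = (0.32/0.117)^(1/0.68) ≈ 4.3913.
y_gold = 4.3913^0.32 ≈ 1.6056.
c_gold = y_gold − (n+g+δ)·k_gold = 1.6056 − 0.117·4.3913 ≈ 1.0918.

c_gold ≈ 1.09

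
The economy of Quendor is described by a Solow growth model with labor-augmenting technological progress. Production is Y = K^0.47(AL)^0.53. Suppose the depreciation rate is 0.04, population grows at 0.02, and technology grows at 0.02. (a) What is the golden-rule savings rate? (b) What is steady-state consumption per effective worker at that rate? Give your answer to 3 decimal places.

(a) s_gold = 0.470; (b) c_gold ≈ 2.548

Break-even investment rate: n + g + δ = 0.02 + 0.02 + 0.04 = 0.08.
For Cobb-Douglas, s_gold equals capital's share: s_gold = 0.47.
Setting f'(k) = n+g+δ gives 0.47·k^(0.47−1) = 0.08, hence k_gold = (0.47/0.08)^(1/0.53) ≈ 28.2461.
y_gold = 28.2461^0.47 ≈ 4.8078; c_gold = (1−0.47)·y_gold ≈ 2.5482.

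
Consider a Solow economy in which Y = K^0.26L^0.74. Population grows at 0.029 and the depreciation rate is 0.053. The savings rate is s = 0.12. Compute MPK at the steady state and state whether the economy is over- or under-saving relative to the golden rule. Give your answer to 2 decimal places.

Break-even investment rate: n + δ = 0.029 + 0.053 = 0.082.
Steady-state k*: s·k^0.26 = 0.082·k gives k* = (0.12/0.082)^(1/0.74) ≈ 1.6729.
MPK = 0.26·1.6729^(-0.74) ≈ 0.1777.
MPK > n+δ = 0.082, so the economy is dynamically efficient (under-saving).

under-saving; MPK ≈ 0.18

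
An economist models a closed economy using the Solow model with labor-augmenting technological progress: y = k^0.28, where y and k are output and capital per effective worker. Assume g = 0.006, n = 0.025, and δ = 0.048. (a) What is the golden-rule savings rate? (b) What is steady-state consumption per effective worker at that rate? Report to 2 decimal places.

Capital per effective worker breaks even when investment replaces (n + g + δ)·k; here n + g + δ = 0.079.
For Cobb-Douglas, s_gold equals capital's share: s_gold = 0.28.
At the golden rule the marginal product of capital equals n+g+δ: 0.28·k^(0.28−1) = 0.079. Solving, k_gold = (0.28/0.079)^(1/0.72) ≈ 5.7975.
y_gold = 5.7975^0.28 ≈ 1.6357; c_gold = (1−0.28)·y_gold ≈ 1.1777.

(a) s_gold = 0.28; (b) c_gold ≈ 1.18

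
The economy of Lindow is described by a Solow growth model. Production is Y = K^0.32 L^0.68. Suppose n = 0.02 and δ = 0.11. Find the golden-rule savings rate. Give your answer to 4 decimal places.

n + δ = 0.02 + 0.11 = 0.13.
At the golden rule MPK = n+δ, and in any Cobb-Douglas steady state s = (n+δ)·k/y = MPK·k/y = capital's share 0.32.

s_gold = 0.3200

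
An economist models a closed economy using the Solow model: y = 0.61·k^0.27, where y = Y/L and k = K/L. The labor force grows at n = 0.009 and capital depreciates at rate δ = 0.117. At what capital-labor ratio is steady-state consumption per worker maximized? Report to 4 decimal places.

k_gold ≈ 1.4433

n + δ = 0.009 + 0.117 = 0.126.
Golden rule sets MPK = n+δ: 0.27·0.61·k^(0.27−1) = 0.126, so k_gold = (0.27·0.61/0.126)^(1/0.73) ≈ 1.4433.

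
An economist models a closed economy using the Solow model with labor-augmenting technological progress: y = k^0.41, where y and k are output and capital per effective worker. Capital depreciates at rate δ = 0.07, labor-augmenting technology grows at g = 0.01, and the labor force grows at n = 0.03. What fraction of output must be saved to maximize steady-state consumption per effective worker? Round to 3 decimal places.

s_gold = 0.410

Capital per effective worker breaks even when investment replaces (n + g + δ)·k; here n + g + δ = 0.11.
At the golden rule MPK = n+g+δ, and in any Cobb-Douglas steady state s = (n+g+δ)·k/y = MPK·k/y = capital's share 0.41.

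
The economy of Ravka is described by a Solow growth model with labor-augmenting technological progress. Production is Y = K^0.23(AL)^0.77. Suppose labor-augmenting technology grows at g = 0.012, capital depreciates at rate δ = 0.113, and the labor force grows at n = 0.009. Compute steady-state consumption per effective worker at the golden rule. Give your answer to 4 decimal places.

c_gold ≈ 0.9048

Capital per effective worker breaks even when investment replaces (n + g + δ)·k; here n + g + δ = 0.134.
Maximizing c = f(k) − (n+g+δ)·k gives f'(k) = n+g+δ, i.e. 0.23·k^(0.23−1) = 0.134, so k_gold = (0.23/0.134)^(1/0.77) ≈ 2.0170.
y_gold = 2.0170^0.23 ≈ 1.1751.
c_gold = y_gold − (n+g+δ)·k_gold = 1.1751 − 0.134·2.0170 ≈ 0.9048.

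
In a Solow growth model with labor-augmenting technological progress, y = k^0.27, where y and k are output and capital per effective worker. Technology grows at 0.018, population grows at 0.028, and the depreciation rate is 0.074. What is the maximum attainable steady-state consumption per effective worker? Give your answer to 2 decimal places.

c_gold ≈ 0.99

Capital per effective worker breaks even when investment replaces (n + g + δ)·k; here n + g + δ = 0.12.
Golden rule sets MPK = n+g+δ: 0.27·k^(0.27−1) = 0.12, so k_gold = (0.27/0.12)^(1/0.73) ≈ 3.0370.
y_gold = 3.0370^0.27 ≈ 1.3498.
c_gold = y_gold − (n+g+δ)·k_gold = 1.3498 − 0.12·3.0370 ≈ 0.9853.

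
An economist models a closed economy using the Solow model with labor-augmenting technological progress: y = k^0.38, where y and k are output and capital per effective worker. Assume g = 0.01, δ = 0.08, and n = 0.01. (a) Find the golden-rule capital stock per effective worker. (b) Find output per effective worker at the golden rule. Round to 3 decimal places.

The effective depreciation rate is n + g + δ = 0.01 + 0.01 + 0.08 = 0.1.
At the golden rule the marginal product of capital equals n+g+δ: 0.38·k^(0.38−1) = 0.1. Solving, k_gold = (0.38/0.1)^(1/0.62) ≈ 8.6126.
y_gold = 8.6126^0.38 ≈ 2.2665.

(a) k_gold ≈ 8.613; (b) y_gold ≈ 2.266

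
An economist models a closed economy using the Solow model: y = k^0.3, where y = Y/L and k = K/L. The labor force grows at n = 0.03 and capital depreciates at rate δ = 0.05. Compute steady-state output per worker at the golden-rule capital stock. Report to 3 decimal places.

n + δ = 0.03 + 0.05 = 0.08.
Setting f'(k) = n+δ gives 0.3·k^(0.3−1) = 0.08, hence k_gold = (0.3/0.08)^(1/0.7) ≈ 6.6076.
Output: y_gold = k_gold^0.3 = 6.6076^0.3 ≈ 1.7620.

y_gold ≈ 1.762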